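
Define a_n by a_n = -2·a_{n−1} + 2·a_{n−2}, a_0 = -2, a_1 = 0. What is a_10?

-9792

With companion matrix M = [[-2, 2], [1, 0]], [a_n, a_{n−1}]ᵀ = M·[a_{n−1}, a_{n−2}]ᵀ, so [a_10, a_9]ᵀ = M⁹·[a_1, a_0]ᵀ.
M⁹ = [[-6688, 4896], [2448, -1792]], giving [a_10, a_9]ᵀ = [[-9792], [3584]].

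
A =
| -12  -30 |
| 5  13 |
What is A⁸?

tr A = 1 and det A = -6, so the characteristic polynomial is λ² − (1)λ + (-6) with roots 3 and -2.
Eigenvectors give P = [[2, -3], [-1, 1]] with P⁻¹ = [[-1, -3], [-1, -2]], and A = P·diag(3, -2)·P⁻¹.
Then A⁸ = P·diag(6561, 256)·P⁻¹ = [[13122, -768], [-6561, 256]] · [[-1, -3], [-1, -2]] = [[-12354, -37830], [6305, 19171]].

[[-12354, -37830], [6305, 19171]]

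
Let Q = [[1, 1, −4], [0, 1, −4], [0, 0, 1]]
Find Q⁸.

Q = I + N where N = [[0, 1, −4], [0, 0, −4], [0, 0, 0]] is strictly upper-triangular, so N³ = 0.
(I + N)⁸ = I + 8·N + 28·N² = [[1, 8, −144], [0, 1, −32], [0, 0, 1]].

[[1, 8, −144], [0, 1, −32], [0, 0, 1]]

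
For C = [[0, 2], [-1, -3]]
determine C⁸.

[[-254, -510], [255, 511]]

tr C = -3 and det C = 2, so the characteristic polynomial is λ² − (-3)λ + (2) with roots -2 and -1.
Eigenvectors give P = [[-1, 2], [1, -1]] with P⁻¹ = [[1, 2], [1, 1]], and C = P·diag(-2, -1)·P⁻¹.
Then C⁸ = P·diag(256, 1)·P⁻¹ = [[-256, 2], [256, -1]] · [[1, 2], [1, 1]] = [[-254, -510], [255, 511]].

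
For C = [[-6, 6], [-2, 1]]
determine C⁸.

tr C = -5 and det C = 6, so the characteristic polynomial is λ² − (-5)λ + (6) with roots -3 and -2.
Eigenvectors give P = [[2, -3], [1, -2]] with P⁻¹ = [[2, -3], [1, -2]], and C = P·diag(-3, -2)·P⁻¹.
Then C⁸ = P·diag(6561, 256)·P⁻¹ = [[13122, -768], [6561, -512]] · [[2, -3], [1, -2]] = [[25476, -37830], [12610, -18659]].

[[25476, -37830], [12610, -18659]]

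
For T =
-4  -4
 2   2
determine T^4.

[[32, 32], [-16, -16]]

T^2 = [[8, 8], [-4, -4]]
T^3 = [[-16, -16], [8, 8]]
T^4 = [[32, 32], [-16, -16]]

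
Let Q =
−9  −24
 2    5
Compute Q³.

[[−105, −312], [26, 77]]

tr Q = −4 and det Q = 3, so the characteristic polynomial is λ² − (−4)λ + (3) with roots −3 and −1.
Eigenvectors give P = [[4, −3], [−1, 1]] with P⁻¹ = [[1, 3], [1, 4]], and Q = P·diag(−3, −1)·P⁻¹.
Then Q³ = P·diag(−27, −1)·P⁻¹ = [[−108, 3], [27, −1]] · [[1, 3], [1, 4]] = [[−105, −312], [26, 77]].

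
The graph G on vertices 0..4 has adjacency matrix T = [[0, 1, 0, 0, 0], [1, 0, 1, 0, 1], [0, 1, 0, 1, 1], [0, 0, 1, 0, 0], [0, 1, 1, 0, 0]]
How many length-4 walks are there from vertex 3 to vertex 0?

1

The number of length-4 walks from vertex 3 to vertex 0 is entry (3,0) of T⁴, where T is the adjacency matrix.
T² = [[1, 0, 1, 0, 1], [0, 3, 1, 1, 1], [1, 1, 3, 0, 1], [0, 1, 0, 1, 1], [1, 1, 1, 1, 2]]
T³ = [[0, 3, 1, 1, 1], [3, 2, 5, 1, 4], [1, 5, 2, 3, 4], [1, 1, 3, 0, 1], [1, 4, 4, 1, 2]]
T⁴ = [[3, 2, 5, 1, 4], [2, 12, 7, 5, 7], [5, 7, 12, 2, 7], [1, 5, 2, 3, 4], [4, 7, 7, 4, 8]]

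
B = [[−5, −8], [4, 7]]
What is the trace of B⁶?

730

tr B = 2 and det B = −3, so the characteristic polynomial is λ² − (2)λ + (−3) with roots −1 and 3.
Eigenvectors give P = [[2, 1], [−1, −1]] with P⁻¹ = [[1, 1], [−1, −2]], and B = P·diag(−1, 3)·P⁻¹.
Then B⁶ = P·diag(1, 729)·P⁻¹ = [[2, 729], [−1, −729]] · [[1, 1], [−1, −2]] = [[−727, −1456], [728, 1457]].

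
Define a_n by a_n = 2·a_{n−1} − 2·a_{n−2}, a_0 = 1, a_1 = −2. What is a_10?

−96

With companion matrix A = [[2, −2], [1, 0]], [a_n, a_{n−1}]ᵀ = A·[a_{n−1}, a_{n−2}]ᵀ, so [a_10, a_9]ᵀ = A⁹·[a_1, a_0]ᵀ.
A⁹ = [[32, −32], [16, 0]], giving [a_10, a_9]ᵀ = [[−96], [−32]].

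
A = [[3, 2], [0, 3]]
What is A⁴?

[[81, 216], [0, 81]]

A² = [[9, 12], [0, 9]]
A³ = [[27, 54], [0, 27]]
A⁴ = [[81, 216], [0, 81]]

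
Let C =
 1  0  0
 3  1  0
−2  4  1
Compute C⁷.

C = I + N where N = [[0, 0, 0], [3, 0, 0], [−2, 4, 0]] is strictly lower-triangular, so N³ = 0.
(I + N)⁷ = I + 7·N + 21·N² = [[1, 0, 0], [21, 1, 0], [238, 28, 1]].

[[1, 0, 0], [21, 1, 0], [238, 28, 1]]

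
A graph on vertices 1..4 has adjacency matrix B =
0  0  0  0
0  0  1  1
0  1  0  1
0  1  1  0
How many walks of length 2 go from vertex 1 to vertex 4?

0

The number of length-2 walks from vertex 1 to vertex 4 is entry (1,4) of B², where B is the adjacency matrix.
B² = [[0, 0, 0, 0], [0, 2, 1, 1], [0, 1, 2, 1], [0, 1, 1, 2]]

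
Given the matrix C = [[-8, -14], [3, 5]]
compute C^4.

tr C = -3 and det C = 2, so the characteristic polynomial is λ² − (-3)λ + (2) with roots -1 and -2.
Eigenvectors give P = [[2, -7], [-1, 3]] with P⁻¹ = [[-3, -7], [-1, -2]], and C = P·diag(-1, -2)·P⁻¹.
Then C^4 = P·diag(1, 16)·P⁻¹ = [[2, -112], [-1, 48]] · [[-3, -7], [-1, -2]] = [[106, 210], [-45, -89]].

[[106, 210], [-45, -89]]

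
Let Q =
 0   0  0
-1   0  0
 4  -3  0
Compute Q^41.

Q is strictly triangular, hence nilpotent: Q^3 = 0, so Q^41 = 0.

[[0, 0, 0], [0, 0, 0], [0, 0, 0]]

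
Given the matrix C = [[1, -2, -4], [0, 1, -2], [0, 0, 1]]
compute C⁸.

C = I + N where N = [[0, -2, -4], [0, 0, -2], [0, 0, 0]] is strictly upper-triangular, so N³ = 0.
(I + N)⁸ = I + 8·N + 28·N² = [[1, -16, 80], [0, 1, -16], [0, 0, 1]].

[[1, -16, 80], [0, 1, -16], [0, 0, 1]]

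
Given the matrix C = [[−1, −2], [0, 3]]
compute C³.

[[−1, −14], [0, 27]]

C² = [[1, −4], [0, 9]]
C³ = [[−1, −14], [0, 27]]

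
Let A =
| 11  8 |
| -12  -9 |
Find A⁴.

[[241, 160], [-240, -159]]

tr A = 2 and det A = -3, so the characteristic polynomial is λ² − (2)λ + (-3) with roots 3 and -1.
Eigenvectors give P = [[-1, -2], [1, 3]] with P⁻¹ = [[-3, -2], [1, 1]], and A = P·diag(3, -1)·P⁻¹.
Then A⁴ = P·diag(81, 1)·P⁻¹ = [[-81, -2], [81, 3]] · [[-3, -2], [1, 1]] = [[241, 160], [-240, -159]].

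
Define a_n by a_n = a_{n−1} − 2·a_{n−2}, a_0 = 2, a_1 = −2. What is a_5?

14

With companion matrix A = [[1, −2], [1, 0]], [a_n, a_{n−1}]ᵀ = A·[a_{n−1}, a_{n−2}]ᵀ, so [a_5, a_4]ᵀ = A^4·[a_1, a_0]ᵀ.
A^4 = [[−1, 6], [−3, 2]], giving [a_5, a_4]ᵀ = [[14], [10]].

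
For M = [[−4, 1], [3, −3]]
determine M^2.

[[19, −7], [−21, 12]]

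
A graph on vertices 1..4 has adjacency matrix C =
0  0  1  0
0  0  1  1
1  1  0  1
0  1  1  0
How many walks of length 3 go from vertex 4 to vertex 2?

3

The number of length-3 walks from vertex 4 to vertex 2 is entry (4,2) of C³, where C is the adjacency matrix.
C² = [[1, 1, 0, 1], [1, 2, 1, 1], [0, 1, 3, 1], [1, 1, 1, 2]]
C³ = [[0, 1, 3, 1], [1, 2, 4, 3], [3, 4, 2, 4], [1, 3, 4, 2]]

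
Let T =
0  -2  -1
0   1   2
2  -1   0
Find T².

[[-2, -1, -4], [4, -1, 2], [0, -5, -4]]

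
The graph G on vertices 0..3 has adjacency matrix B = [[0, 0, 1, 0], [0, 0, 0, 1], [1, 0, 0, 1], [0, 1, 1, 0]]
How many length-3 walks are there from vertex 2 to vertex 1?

0

The number of length-3 walks from vertex 2 to vertex 1 is entry (2,1) of B³, where B is the adjacency matrix.
B² = [[1, 0, 0, 1], [0, 1, 1, 0], [0, 1, 2, 0], [1, 0, 0, 2]]
B³ = [[0, 1, 2, 0], [1, 0, 0, 2], [2, 0, 0, 3], [0, 2, 3, 0]]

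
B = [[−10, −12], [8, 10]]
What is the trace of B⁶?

tr B = 0 and det B = −4, so the characteristic polynomial is λ² − (0)λ + (−4) with roots 2 and −2.
Eigenvectors give P = [[−1, −3], [1, 2]] with P⁻¹ = [[2, 3], [−1, −1]], and B = P·diag(2, −2)·P⁻¹.
Then B⁶ = P·diag(64, 64)·P⁻¹ = [[−64, −192], [64, 128]] · [[2, 3], [−1, −1]] = [[64, 0], [0, 64]].

128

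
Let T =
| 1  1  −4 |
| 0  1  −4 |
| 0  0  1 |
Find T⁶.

[[1, 6, −84], [0, 1, −24], [0, 0, 1]]

T = I + N where N = [[0, 1, −4], [0, 0, −4], [0, 0, 0]] is strictly upper-triangular, so N³ = 0.
(I + N)⁶ = I + 6·N + 15·N² = [[1, 6, −84], [0, 1, −24], [0, 0, 1]].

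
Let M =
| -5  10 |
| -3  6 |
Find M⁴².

M² = M (a projection; rank 1, trace 1), so M⁴² = M.

[[-5, 10], [-3, 6]]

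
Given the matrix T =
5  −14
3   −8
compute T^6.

tr T = −3 and det T = 2, so the characteristic polynomial is λ² − (−3)λ + (2) with roots −2 and −1.
Eigenvectors give P = [[2, −7], [1, −3]] with P⁻¹ = [[−3, 7], [−1, 2]], and T = P·diag(−2, −1)·P⁻¹.
Then T^6 = P·diag(64, 1)·P⁻¹ = [[128, −7], [64, −3]] · [[−3, 7], [−1, 2]] = [[−377, 882], [−189, 442]].

[[−377, 882], [−189, 442]]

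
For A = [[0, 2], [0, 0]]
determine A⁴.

[[0, 0], [0, 0]]

A is strictly triangular, hence nilpotent: A² = 0, so A⁴ = 0.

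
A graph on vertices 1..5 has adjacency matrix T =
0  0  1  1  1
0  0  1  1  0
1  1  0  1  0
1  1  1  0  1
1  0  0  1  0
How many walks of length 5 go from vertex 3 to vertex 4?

The number of length-5 walks from vertex 3 to vertex 4 is entry (3,4) of T⁵, where T is the adjacency matrix.
T² = [[3, 2, 1, 2, 1], [2, 2, 1, 1, 1], [1, 1, 3, 2, 2], [2, 1, 2, 4, 1], [1, 1, 2, 1, 2]]
T³ = [[4, 3, 7, 7, 5], [3, 2, 5, 6, 3], [7, 5, 4, 7, 3], [7, 6, 7, 6, 6], [5, 3, 3, 6, 2]]
T⁴ = [[19, 14, 14, 19, 11], [14, 11, 11, 13, 9], [14, 11, 19, 19, 14], [19, 13, 19, 26, 13], [11, 9, 14, 13, 11]]
T⁵ = [[44, 33, 52, 58, 38], [33, 24, 38, 45, 27], [52, 38, 44, 58, 33], [58, 45, 58, 64, 45], [38, 27, 33, 45, 24]]

58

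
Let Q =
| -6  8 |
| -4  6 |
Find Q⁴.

[[16, 0], [0, 16]]

tr Q = 0 and det Q = -4, so the characteristic polynomial is λ² − (0)λ + (-4) with roots -2 and 2.
Eigenvectors give P = [[2, -1], [1, -1]] with P⁻¹ = [[1, -1], [1, -2]], and Q = P·diag(-2, 2)·P⁻¹.
Then Q⁴ = P·diag(16, 16)·P⁻¹ = [[32, -16], [16, -16]] · [[1, -1], [1, -2]] = [[16, 0], [0, 16]].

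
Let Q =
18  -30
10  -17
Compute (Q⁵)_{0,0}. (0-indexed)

tr Q = 1 and det Q = -6, so the characteristic polynomial is λ² − (1)λ + (-6) with roots 3 and -2.
Eigenvectors give P = [[2, -3], [1, -2]] with P⁻¹ = [[2, -3], [1, -2]], and Q = P·diag(3, -2)·P⁻¹.
Then Q⁵ = P·diag(243, -32)·P⁻¹ = [[486, 96], [243, 64]] · [[2, -3], [1, -2]] = [[1068, -1650], [550, -857]].

1068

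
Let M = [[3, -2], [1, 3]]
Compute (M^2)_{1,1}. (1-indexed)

7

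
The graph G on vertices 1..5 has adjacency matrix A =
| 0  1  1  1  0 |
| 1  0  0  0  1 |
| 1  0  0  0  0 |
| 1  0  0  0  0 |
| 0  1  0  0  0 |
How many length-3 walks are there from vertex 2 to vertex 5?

2

The number of length-3 walks from vertex 2 to vertex 5 is entry (2,5) of A³, where A is the adjacency matrix.
A² = [[3, 0, 0, 0, 1], [0, 2, 1, 1, 0], [0, 1, 1, 1, 0], [0, 1, 1, 1, 0], [1, 0, 0, 0, 1]]
A³ = [[0, 4, 3, 3, 0], [4, 0, 0, 0, 2], [3, 0, 0, 0, 1], [3, 0, 0, 0, 1], [0, 2, 1, 1, 0]]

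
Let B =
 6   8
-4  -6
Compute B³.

[[24, 32], [-16, -24]]

tr B = 0 and det B = -4, so the characteristic polynomial is λ² − (0)λ + (-4) with roots 2 and -2.
Eigenvectors give P = [[2, -1], [-1, 1]] with P⁻¹ = [[1, 1], [1, 2]], and B = P·diag(2, -2)·P⁻¹.
Then B³ = P·diag(8, -8)·P⁻¹ = [[16, 8], [-8, -8]] · [[1, 1], [1, 2]] = [[24, 32], [-16, -24]].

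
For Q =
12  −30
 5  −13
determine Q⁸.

[[−12354, 37830], [−6305, 19171]]

tr Q = −1 and det Q = −6, so the characteristic polynomial is λ² − (−1)λ + (−6) with roots −3 and 2.
Eigenvectors give P = [[−2, −3], [−1, −1]] with P⁻¹ = [[1, −3], [−1, 2]], and Q = P·diag(−3, 2)·P⁻¹.
Then Q⁸ = P·diag(6561, 256)·P⁻¹ = [[−13122, −768], [−6561, −256]] · [[1, −3], [−1, 2]] = [[−12354, 37830], [−6305, 19171]].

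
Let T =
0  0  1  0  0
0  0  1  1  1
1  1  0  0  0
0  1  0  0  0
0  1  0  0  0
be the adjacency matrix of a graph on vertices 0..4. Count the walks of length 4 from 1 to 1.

The number of length-4 walks from vertex 1 to vertex 1 is entry (1,1) of T⁴, where T is the adjacency matrix.
T² = [[1, 1, 0, 0, 0], [1, 3, 0, 0, 0], [0, 0, 2, 1, 1], [0, 0, 1, 1, 1], [0, 0, 1, 1, 1]]
T³ = [[0, 0, 2, 1, 1], [0, 0, 4, 3, 3], [2, 4, 0, 0, 0], [1, 3, 0, 0, 0], [1, 3, 0, 0, 0]]
T⁴ = [[2, 4, 0, 0, 0], [4, 10, 0, 0, 0], [0, 0, 6, 4, 4], [0, 0, 4, 3, 3], [0, 0, 4, 3, 3]]

10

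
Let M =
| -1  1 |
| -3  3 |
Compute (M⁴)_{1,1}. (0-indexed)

M² = [[-2, 2], [-6, 6]]
M³ = [[-4, 4], [-12, 12]]
M⁴ = [[-8, 8], [-24, 24]]

24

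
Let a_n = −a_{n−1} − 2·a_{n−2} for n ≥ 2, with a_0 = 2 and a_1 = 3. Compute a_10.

With companion matrix M = [[−1, −2], [1, 0]], [a_n, a_{n−1}]ᵀ = M·[a_{n−1}, a_{n−2}]ᵀ, so [a_10, a_9]ᵀ = M^9·[a_1, a_0]ᵀ.
M^9 = [[11, 34], [−17, −6]], giving [a_10, a_9]ᵀ = [[101], [−63]].

101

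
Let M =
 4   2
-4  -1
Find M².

[[8, 6], [-12, -7]]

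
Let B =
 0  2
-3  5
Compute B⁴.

tr B = 5 and det B = 6, so the characteristic polynomial is λ² − (5)λ + (6) with roots 3 and 2.
Eigenvectors give P = [[-2, 1], [-3, 1]] with P⁻¹ = [[1, -1], [3, -2]], and B = P·diag(3, 2)·P⁻¹.
Then B⁴ = P·diag(81, 16)·P⁻¹ = [[-162, 16], [-243, 16]] · [[1, -1], [3, -2]] = [[-114, 130], [-195, 211]].

[[-114, 130], [-195, 211]]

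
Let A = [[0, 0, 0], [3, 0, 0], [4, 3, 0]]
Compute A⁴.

[[0, 0, 0], [0, 0, 0], [0, 0, 0]]

A is strictly triangular, hence nilpotent: A³ = 0, so A⁴ = 0.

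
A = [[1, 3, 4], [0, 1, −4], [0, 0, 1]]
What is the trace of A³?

A = I + N where N = [[0, 3, 4], [0, 0, −4], [0, 0, 0]] is strictly upper-triangular, so N³ = 0.
(I + N)³ = I + 3·N + 3·N² = [[1, 9, −24], [0, 1, −12], [0, 0, 1]].

3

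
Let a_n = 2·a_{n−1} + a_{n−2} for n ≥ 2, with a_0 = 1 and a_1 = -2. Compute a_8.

With companion matrix Q = [[2, 1], [1, 0]], [a_n, a_{n−1}]ᵀ = Q·[a_{n−1}, a_{n−2}]ᵀ, so [a_8, a_7]ᵀ = Q⁷·[a_1, a_0]ᵀ.
Q⁷ = [[408, 169], [169, 70]], giving [a_8, a_7]ᵀ = [[-647], [-268]].

-647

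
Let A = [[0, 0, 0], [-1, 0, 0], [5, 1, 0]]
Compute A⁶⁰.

A is strictly triangular, hence nilpotent: A³ = 0, so A⁶⁰ = 0.

[[0, 0, 0], [0, 0, 0], [0, 0, 0]]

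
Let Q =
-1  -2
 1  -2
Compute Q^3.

Q^2 = [[-1, 6], [-3, 2]]
Q^3 = [[7, -10], [5, 2]]

[[7, -10], [5, 2]]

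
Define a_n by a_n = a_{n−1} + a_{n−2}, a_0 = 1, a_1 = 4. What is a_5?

With companion matrix C = [[1, 1], [1, 0]], [a_n, a_{n−1}]ᵀ = C·[a_{n−1}, a_{n−2}]ᵀ, so [a_5, a_4]ᵀ = C⁴·[a_1, a_0]ᵀ.
C⁴ = [[5, 3], [3, 2]], giving [a_5, a_4]ᵀ = [[23], [14]].

23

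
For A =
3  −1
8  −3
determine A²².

[[1, 0], [0, 1]]

A² = I (check: tr A = 0 and det A = −1), so A²² = I since 22 is even.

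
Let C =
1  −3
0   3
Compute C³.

C² = [[1, −12], [0, 9]]
C³ = [[1, −39], [0, 27]]

[[1, −39], [0, 27]]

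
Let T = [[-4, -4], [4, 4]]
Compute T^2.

[[0, 0], [0, 0]]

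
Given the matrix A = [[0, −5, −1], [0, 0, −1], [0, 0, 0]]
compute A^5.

A is strictly triangular, hence nilpotent: A^3 = 0, so A^5 = 0.

[[0, 0, 0], [0, 0, 0], [0, 0, 0]]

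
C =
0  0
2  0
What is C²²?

C is strictly triangular, hence nilpotent: C² = 0, so C²² = 0.

[[0, 0], [0, 0]]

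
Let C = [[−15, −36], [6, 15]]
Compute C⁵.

[[−1215, −2916], [486, 1215]]

tr C = 0 and det C = −9, so the characteristic polynomial is λ² − (0)λ + (−9) with roots 3 and −3.
Eigenvectors give P = [[2, 3], [−1, −1]] with P⁻¹ = [[−1, −3], [1, 2]], and C = P·diag(3, −3)·P⁻¹.
Then C⁵ = P·diag(243, −243)·P⁻¹ = [[486, −729], [−243, 243]] · [[−1, −3], [1, 2]] = [[−1215, −2916], [486, 1215]].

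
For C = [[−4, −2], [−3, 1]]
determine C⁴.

[[538, 174], [261, 103]]

C² = [[22, 6], [9, 7]]
C³ = [[−106, −38], [−57, −11]]
C⁴ = [[538, 174], [261, 103]]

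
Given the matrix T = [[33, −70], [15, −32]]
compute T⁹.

tr T = 1 and det T = −6, so the characteristic polynomial is λ² − (1)λ + (−6) with roots 3 and −2.
Eigenvectors give P = [[7, 2], [3, 1]] with P⁻¹ = [[1, −2], [−3, 7]], and T = P·diag(3, −2)·P⁻¹.
Then T⁹ = P·diag(19683, −512)·P⁻¹ = [[137781, −1024], [59049, −512]] · [[1, −2], [−3, 7]] = [[140853, −282730], [60585, −121682]].

[[140853, −282730], [60585, −121682]]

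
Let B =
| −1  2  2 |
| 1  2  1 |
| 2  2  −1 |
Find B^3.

B^2 = [[7, 6, −2], [3, 8, 3], [−2, 6, 7]]
B^3 = [[−5, 22, 22], [11, 28, 11], [22, 22, −5]]

[[−5, 22, 22], [11, 28, 11], [22, 22, −5]]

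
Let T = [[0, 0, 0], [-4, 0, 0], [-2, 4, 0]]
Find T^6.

T is strictly triangular, hence nilpotent: T^3 = 0, so T^6 = 0.

[[0, 0, 0], [0, 0, 0], [0, 0, 0]]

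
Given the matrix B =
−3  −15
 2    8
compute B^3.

tr B = 5 and det B = 6, so the characteristic polynomial is λ² − (5)λ + (6) with roots 2 and 3.
Eigenvectors give P = [[−3, −5], [1, 2]] with P⁻¹ = [[−2, −5], [1, 3]], and B = P·diag(2, 3)·P⁻¹.
Then B^3 = P·diag(8, 27)·P⁻¹ = [[−24, −135], [8, 54]] · [[−2, −5], [1, 3]] = [[−87, −285], [38, 122]].

[[−87, −285], [38, 122]]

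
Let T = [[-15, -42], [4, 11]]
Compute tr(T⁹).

tr T = -4 and det T = 3, so the characteristic polynomial is λ² − (-4)λ + (3) with roots -3 and -1.
Eigenvectors give P = [[7, -3], [-2, 1]] with P⁻¹ = [[1, 3], [2, 7]], and T = P·diag(-3, -1)·P⁻¹.
Then T⁹ = P·diag(-19683, -1)·P⁻¹ = [[-137781, 3], [39366, -1]] · [[1, 3], [2, 7]] = [[-137775, -413322], [39364, 118091]].

-19684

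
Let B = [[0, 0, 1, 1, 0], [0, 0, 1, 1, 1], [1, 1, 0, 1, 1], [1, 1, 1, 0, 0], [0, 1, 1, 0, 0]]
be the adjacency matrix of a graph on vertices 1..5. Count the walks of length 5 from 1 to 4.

The number of length-5 walks from vertex 1 to vertex 4 is entry (1,4) of B⁵, where B is the adjacency matrix.
B² = [[2, 2, 1, 1, 1], [2, 3, 2, 1, 1], [1, 2, 4, 2, 1], [1, 1, 2, 3, 2], [1, 1, 1, 2, 2]]
B³ = [[2, 3, 6, 5, 3], [3, 4, 7, 7, 5], [6, 7, 6, 7, 6], [5, 7, 7, 4, 3], [3, 5, 6, 3, 2]]
B⁴ = [[11, 14, 13, 11, 9], [14, 19, 19, 14, 11], [13, 19, 26, 19, 13], [11, 14, 19, 19, 14], [9, 11, 13, 14, 11]]
B⁵ = [[24, 33, 45, 38, 27], [33, 44, 58, 52, 38], [45, 58, 64, 58, 45], [38, 52, 58, 44, 33], [27, 38, 45, 33, 24]]

38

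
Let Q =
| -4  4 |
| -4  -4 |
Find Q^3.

[[128, 128], [-128, 128]]

Q^2 = [[0, -32], [32, 0]]
Q^3 = [[128, 128], [-128, 128]]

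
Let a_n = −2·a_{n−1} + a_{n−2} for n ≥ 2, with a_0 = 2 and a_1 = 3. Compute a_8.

−886

With companion matrix A = [[−2, 1], [1, 0]], [a_n, a_{n−1}]ᵀ = A·[a_{n−1}, a_{n−2}]ᵀ, so [a_8, a_7]ᵀ = A⁷·[a_1, a_0]ᵀ.
A⁷ = [[−408, 169], [169, −70]], giving [a_8, a_7]ᵀ = [[−886], [367]].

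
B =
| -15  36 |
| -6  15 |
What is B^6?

tr B = 0 and det B = -9, so the characteristic polynomial is λ² − (0)λ + (-9) with roots 3 and -3.
Eigenvectors give P = [[2, -3], [1, -1]] with P⁻¹ = [[-1, 3], [-1, 2]], and B = P·diag(3, -3)·P⁻¹.
Then B^6 = P·diag(729, 729)·P⁻¹ = [[1458, -2187], [729, -729]] · [[-1, 3], [-1, 2]] = [[729, 0], [0, 729]].

[[729, 0], [0, 729]]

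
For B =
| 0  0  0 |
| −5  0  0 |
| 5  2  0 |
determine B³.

B is strictly triangular, hence nilpotent: B³ = 0, so B³ = 0.

[[0, 0, 0], [0, 0, 0], [0, 0, 0]]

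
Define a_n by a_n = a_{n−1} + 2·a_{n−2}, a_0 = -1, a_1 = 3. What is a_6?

With companion matrix A = [[1, 2], [1, 0]], [a_n, a_{n−1}]ᵀ = A·[a_{n−1}, a_{n−2}]ᵀ, so [a_6, a_5]ᵀ = A⁵·[a_1, a_0]ᵀ.
A⁵ = [[21, 22], [11, 10]], giving [a_6, a_5]ᵀ = [[41], [23]].

41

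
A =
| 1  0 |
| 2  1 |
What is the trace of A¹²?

2

A = I + N where N = [[0, 0], [2, 0]] is strictly lower-triangular, so N² = 0.
(I + N)¹² = I + 12·N = [[1, 0], [24, 1]].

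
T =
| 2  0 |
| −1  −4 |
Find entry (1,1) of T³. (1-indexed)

8

T² = [[4, 0], [2, 16]]
T³ = [[8, 0], [−12, −64]]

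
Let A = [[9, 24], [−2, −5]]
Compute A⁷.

tr A = 4 and det A = 3, so the characteristic polynomial is λ² − (4)λ + (3) with roots 1 and 3.
Eigenvectors give P = [[−3, 4], [1, −1]] with P⁻¹ = [[1, 4], [1, 3]], and A = P·diag(1, 3)·P⁻¹.
Then A⁷ = P·diag(1, 2187)·P⁻¹ = [[−3, 8748], [1, −2187]] · [[1, 4], [1, 3]] = [[8745, 26232], [−2186, −6557]].

[[8745, 26232], [−2186, −6557]]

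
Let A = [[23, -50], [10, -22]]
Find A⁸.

[[31781, -63050], [12610, -24964]]

tr A = 1 and det A = -6, so the characteristic polynomial is λ² − (1)λ + (-6) with roots -2 and 3.
Eigenvectors give P = [[-2, -5], [-1, -2]] with P⁻¹ = [[2, -5], [-1, 2]], and A = P·diag(-2, 3)·P⁻¹.
Then A⁸ = P·diag(256, 6561)·P⁻¹ = [[-512, -32805], [-256, -13122]] · [[2, -5], [-1, 2]] = [[31781, -63050], [12610, -24964]].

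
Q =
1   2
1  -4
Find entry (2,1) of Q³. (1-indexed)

Q² = [[3, -6], [-3, 18]]
Q³ = [[-3, 30], [15, -78]]

15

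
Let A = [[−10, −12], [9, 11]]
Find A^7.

tr A = 1 and det A = −2, so the characteristic polynomial is λ² − (1)λ + (−2) with roots 2 and −1.
Eigenvectors give P = [[−1, −4], [1, 3]] with P⁻¹ = [[3, 4], [−1, −1]], and A = P·diag(2, −1)·P⁻¹.
Then A^7 = P·diag(128, −1)·P⁻¹ = [[−128, 4], [128, −3]] · [[3, 4], [−1, −1]] = [[−388, −516], [387, 515]].

[[−388, −516], [387, 515]]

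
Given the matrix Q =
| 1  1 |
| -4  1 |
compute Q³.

[[-11, -1], [4, -11]]

Q² = [[-3, 2], [-8, -3]]
Q³ = [[-11, -1], [4, -11]]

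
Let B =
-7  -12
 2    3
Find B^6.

[[2185, 4368], [-728, -1455]]

tr B = -4 and det B = 3, so the characteristic polynomial is λ² − (-4)λ + (3) with roots -3 and -1.
Eigenvectors give P = [[-3, -2], [1, 1]] with P⁻¹ = [[-1, -2], [1, 3]], and B = P·diag(-3, -1)·P⁻¹.
Then B^6 = P·diag(729, 1)·P⁻¹ = [[-2187, -2], [729, 1]] · [[-1, -2], [1, 3]] = [[2185, 4368], [-728, -1455]].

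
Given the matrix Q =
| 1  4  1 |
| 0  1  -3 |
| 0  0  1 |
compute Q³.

Q = I + N where N = [[0, 4, 1], [0, 0, -3], [0, 0, 0]] is strictly upper-triangular, so N³ = 0.
(I + N)³ = I + 3·N + 3·N² = [[1, 12, -33], [0, 1, -9], [0, 0, 1]].

[[1, 12, -33], [0, 1, -9], [0, 0, 1]]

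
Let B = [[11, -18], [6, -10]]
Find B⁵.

[[131, -198], [66, -100]]

tr B = 1 and det B = -2, so the characteristic polynomial is λ² − (1)λ + (-2) with roots -1 and 2.
Eigenvectors give P = [[3, 2], [2, 1]] with P⁻¹ = [[-1, 2], [2, -3]], and B = P·diag(-1, 2)·P⁻¹.
Then B⁵ = P·diag(-1, 32)·P⁻¹ = [[-3, 64], [-2, 32]] · [[-1, 2], [2, -3]] = [[131, -198], [66, -100]].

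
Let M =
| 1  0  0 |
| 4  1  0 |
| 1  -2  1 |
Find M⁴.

M = I + N where N = [[0, 0, 0], [4, 0, 0], [1, -2, 0]] is strictly lower-triangular, so N³ = 0.
(I + N)⁴ = I + 4·N + 6·N² = [[1, 0, 0], [16, 1, 0], [-44, -8, 1]].

[[1, 0, 0], [16, 1, 0], [-44, -8, 1]]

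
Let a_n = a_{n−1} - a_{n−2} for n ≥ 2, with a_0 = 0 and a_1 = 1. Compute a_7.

With companion matrix T = [[1, -1], [1, 0]], [a_n, a_{n−1}]ᵀ = T·[a_{n−1}, a_{n−2}]ᵀ, so [a_7, a_6]ᵀ = T⁶·[a_1, a_0]ᵀ.
T⁶ = [[1, 0], [0, 1]], giving [a_7, a_6]ᵀ = [[1], [0]].

1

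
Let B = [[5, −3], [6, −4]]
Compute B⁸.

[[511, −255], [510, −254]]

tr B = 1 and det B = −2, so the characteristic polynomial is λ² − (1)λ + (−2) with roots −1 and 2.
Eigenvectors give P = [[1, 1], [2, 1]] with P⁻¹ = [[−1, 1], [2, −1]], and B = P·diag(−1, 2)·P⁻¹.
Then B⁸ = P·diag(1, 256)·P⁻¹ = [[1, 256], [2, 256]] · [[−1, 1], [2, −1]] = [[511, −255], [510, −254]].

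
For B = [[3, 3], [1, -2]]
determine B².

[[12, 3], [1, 7]]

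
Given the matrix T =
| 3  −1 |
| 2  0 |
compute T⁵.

tr T = 3 and det T = 2, so the characteristic polynomial is λ² − (3)λ + (2) with roots 1 and 2.
Eigenvectors give P = [[−1, 1], [−2, 1]] with P⁻¹ = [[1, −1], [2, −1]], and T = P·diag(1, 2)·P⁻¹.
Then T⁵ = P·diag(1, 32)·P⁻¹ = [[−1, 32], [−2, 32]] · [[1, −1], [2, −1]] = [[63, −31], [62, −30]].

[[63, −31], [62, −30]]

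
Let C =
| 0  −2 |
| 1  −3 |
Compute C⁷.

[[126, −254], [127, −255]]

tr C = −3 and det C = 2, so the characteristic polynomial is λ² − (−3)λ + (2) with roots −2 and −1.
Eigenvectors give P = [[1, 2], [1, 1]] with P⁻¹ = [[−1, 2], [1, −1]], and C = P·diag(−2, −1)·P⁻¹.
Then C⁷ = P·diag(−128, −1)·P⁻¹ = [[−128, −2], [−128, −1]] · [[−1, 2], [1, −1]] = [[126, −254], [127, −255]].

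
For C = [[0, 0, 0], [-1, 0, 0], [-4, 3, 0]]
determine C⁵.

[[0, 0, 0], [0, 0, 0], [0, 0, 0]]

C is strictly triangular, hence nilpotent: C³ = 0, so C⁵ = 0.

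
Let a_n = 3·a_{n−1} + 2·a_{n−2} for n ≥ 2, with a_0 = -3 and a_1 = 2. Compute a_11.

With companion matrix T = [[3, 2], [1, 0]], [a_n, a_{n−1}]ᵀ = T·[a_{n−1}, a_{n−2}]ᵀ, so [a_11, a_10]ᵀ = T¹⁰·[a_1, a_0]ᵀ.
T¹⁰ = [[283667, 159294], [79647, 44726]], giving [a_11, a_10]ᵀ = [[89452], [25116]].

89452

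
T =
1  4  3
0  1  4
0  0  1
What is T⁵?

T = I + N where N = [[0, 4, 3], [0, 0, 4], [0, 0, 0]] is strictly upper-triangular, so N³ = 0.
(I + N)⁵ = I + 5·N + 10·N² = [[1, 20, 175], [0, 1, 20], [0, 0, 1]].

[[1, 20, 175], [0, 1, 20], [0, 0, 1]]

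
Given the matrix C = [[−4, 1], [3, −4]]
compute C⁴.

C² = [[19, −8], [−24, 19]]
C³ = [[−100, 51], [153, −100]]
C⁴ = [[553, −304], [−912, 553]]

[[553, −304], [−912, 553]]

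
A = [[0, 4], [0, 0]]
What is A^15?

A is strictly triangular, hence nilpotent: A^2 = 0, so A^15 = 0.

[[0, 0], [0, 0]]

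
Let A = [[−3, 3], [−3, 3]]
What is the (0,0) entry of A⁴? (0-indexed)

0

A² = [[0, 0], [0, 0]]
A³ = [[0, 0], [0, 0]]
A⁴ = [[0, 0], [0, 0]]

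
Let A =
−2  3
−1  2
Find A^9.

A² = I (check: tr A = 0 and det A = −1), so A^9 = A since 9 is odd.

[[−2, 3], [−1, 2]]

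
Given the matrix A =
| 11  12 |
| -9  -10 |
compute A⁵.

tr A = 1 and det A = -2, so the characteristic polynomial is λ² − (1)λ + (-2) with roots 2 and -1.
Eigenvectors give P = [[-4, -1], [3, 1]] with P⁻¹ = [[-1, -1], [3, 4]], and A = P·diag(2, -1)·P⁻¹.
Then A⁵ = P·diag(32, -1)·P⁻¹ = [[-128, 1], [96, -1]] · [[-1, -1], [3, 4]] = [[131, 132], [-99, -100]].

[[131, 132], [-99, -100]]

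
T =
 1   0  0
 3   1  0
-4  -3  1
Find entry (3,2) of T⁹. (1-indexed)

T = I + N where N = [[0, 0, 0], [3, 0, 0], [-4, -3, 0]] is strictly lower-triangular, so N³ = 0.
(I + N)⁹ = I + 9·N + 36·N² = [[1, 0, 0], [27, 1, 0], [-360, -27, 1]].

-27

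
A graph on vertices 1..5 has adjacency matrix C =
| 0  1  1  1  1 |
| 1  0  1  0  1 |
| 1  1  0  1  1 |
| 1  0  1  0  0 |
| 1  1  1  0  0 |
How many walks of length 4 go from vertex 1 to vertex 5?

The number of length-4 walks from vertex 1 to vertex 5 is entry (1,5) of C⁴, where C is the adjacency matrix.
C² = [[4, 2, 3, 1, 2], [2, 3, 2, 2, 2], [3, 2, 4, 1, 2], [1, 2, 1, 2, 2], [2, 2, 2, 2, 3]]
C³ = [[8, 9, 9, 7, 9], [9, 6, 9, 4, 7], [9, 9, 8, 7, 9], [7, 4, 7, 2, 4], [9, 7, 9, 4, 6]]
C⁴ = [[34, 26, 33, 17, 26], [26, 25, 26, 18, 24], [33, 26, 34, 17, 26], [17, 18, 17, 14, 18], [26, 24, 26, 18, 25]]

26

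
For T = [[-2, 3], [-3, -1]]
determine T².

[[-5, -9], [9, -8]]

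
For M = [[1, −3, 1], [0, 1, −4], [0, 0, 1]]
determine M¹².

M = I + N where N = [[0, −3, 1], [0, 0, −4], [0, 0, 0]] is strictly upper-triangular, so N³ = 0.
(I + N)¹² = I + 12·N + 66·N² = [[1, −36, 804], [0, 1, −48], [0, 0, 1]].

[[1, −36, 804], [0, 1, −48], [0, 0, 1]]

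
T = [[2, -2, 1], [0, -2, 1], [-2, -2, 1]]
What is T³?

T² = [[2, -2, 1], [-2, 2, -1], [-6, 6, -3]]
T³ = [[2, -2, 1], [-2, 2, -1], [-6, 6, -3]]

[[2, -2, 1], [-2, 2, -1], [-6, 6, -3]]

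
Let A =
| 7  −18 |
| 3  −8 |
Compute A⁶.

[[−125, 378], [−63, 190]]

tr A = −1 and det A = −2, so the characteristic polynomial is λ² − (−1)λ + (−2) with roots 1 and −2.
Eigenvectors give P = [[3, −2], [1, −1]] with P⁻¹ = [[1, −2], [1, −3]], and A = P·diag(1, −2)·P⁻¹.
Then A⁶ = P·diag(1, 64)·P⁻¹ = [[3, −128], [1, −64]] · [[1, −2], [1, −3]] = [[−125, 378], [−63, 190]].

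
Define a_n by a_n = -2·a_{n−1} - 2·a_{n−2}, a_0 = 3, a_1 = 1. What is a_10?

With companion matrix Q = [[-2, -2], [1, 0]], [a_n, a_{n−1}]ᵀ = Q·[a_{n−1}, a_{n−2}]ᵀ, so [a_10, a_9]ᵀ = Q⁹·[a_1, a_0]ᵀ.
Q⁹ = [[-32, -32], [16, 0]], giving [a_10, a_9]ᵀ = [[-128], [16]].

-128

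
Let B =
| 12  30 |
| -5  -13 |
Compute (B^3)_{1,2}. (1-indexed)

tr B = -1 and det B = -6, so the characteristic polynomial is λ² − (-1)λ + (-6) with roots 2 and -3.
Eigenvectors give P = [[-3, 2], [1, -1]] with P⁻¹ = [[-1, -2], [-1, -3]], and B = P·diag(2, -3)·P⁻¹.
Then B^3 = P·diag(8, -27)·P⁻¹ = [[-24, -54], [8, 27]] · [[-1, -2], [-1, -3]] = [[78, 210], [-35, -97]].

210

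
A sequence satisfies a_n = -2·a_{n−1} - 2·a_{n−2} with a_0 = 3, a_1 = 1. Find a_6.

32

With companion matrix T = [[-2, -2], [1, 0]], [a_n, a_{n−1}]ᵀ = T·[a_{n−1}, a_{n−2}]ᵀ, so [a_6, a_5]ᵀ = T⁵·[a_1, a_0]ᵀ.
T⁵ = [[8, 8], [-4, 0]], giving [a_6, a_5]ᵀ = [[32], [-4]].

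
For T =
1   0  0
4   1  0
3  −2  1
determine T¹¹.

[[1, 0, 0], [44, 1, 0], [−407, −22, 1]]

T = I + N where N = [[0, 0, 0], [4, 0, 0], [3, −2, 0]] is strictly lower-triangular, so N³ = 0.
(I + N)¹¹ = I + 11·N + 55·N² = [[1, 0, 0], [44, 1, 0], [−407, −22, 1]].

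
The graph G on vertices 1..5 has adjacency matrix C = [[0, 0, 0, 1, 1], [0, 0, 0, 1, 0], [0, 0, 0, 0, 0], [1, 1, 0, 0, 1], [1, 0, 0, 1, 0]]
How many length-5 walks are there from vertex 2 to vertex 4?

11

The number of length-5 walks from vertex 2 to vertex 4 is entry (2,4) of C⁵, where C is the adjacency matrix.
C² = [[2, 1, 0, 1, 1], [1, 1, 0, 0, 1], [0, 0, 0, 0, 0], [1, 0, 0, 3, 1], [1, 1, 0, 1, 2]]
C³ = [[2, 1, 0, 4, 3], [1, 0, 0, 3, 1], [0, 0, 0, 0, 0], [4, 3, 0, 2, 4], [3, 1, 0, 4, 2]]
C⁴ = [[7, 4, 0, 6, 6], [4, 3, 0, 2, 4], [0, 0, 0, 0, 0], [6, 2, 0, 11, 6], [6, 4, 0, 6, 7]]
C⁵ = [[12, 6, 0, 17, 13], [6, 2, 0, 11, 6], [0, 0, 0, 0, 0], [17, 11, 0, 14, 17], [13, 6, 0, 17, 12]]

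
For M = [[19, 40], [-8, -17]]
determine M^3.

[[139, 280], [-56, -113]]

tr M = 2 and det M = -3, so the characteristic polynomial is λ² − (2)λ + (-3) with roots -1 and 3.
Eigenvectors give P = [[2, -5], [-1, 2]] with P⁻¹ = [[-2, -5], [-1, -2]], and M = P·diag(-1, 3)·P⁻¹.
Then M^3 = P·diag(-1, 27)·P⁻¹ = [[-2, -135], [1, 54]] · [[-2, -5], [-1, -2]] = [[139, 280], [-56, -113]].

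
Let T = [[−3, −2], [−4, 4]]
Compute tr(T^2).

41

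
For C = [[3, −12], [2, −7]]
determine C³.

tr C = −4 and det C = 3, so the characteristic polynomial is λ² − (−4)λ + (3) with roots −1 and −3.
Eigenvectors give P = [[3, 2], [1, 1]] with P⁻¹ = [[1, −2], [−1, 3]], and C = P·diag(−1, −3)·P⁻¹.
Then C³ = P·diag(−1, −27)·P⁻¹ = [[−3, −54], [−1, −27]] · [[1, −2], [−1, 3]] = [[51, −156], [26, −79]].

[[51, −156], [26, −79]]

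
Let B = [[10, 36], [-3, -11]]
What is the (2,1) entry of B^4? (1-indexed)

15

tr B = -1 and det B = -2, so the characteristic polynomial is λ² − (-1)λ + (-2) with roots -2 and 1.
Eigenvectors give P = [[3, -4], [-1, 1]] with P⁻¹ = [[-1, -4], [-1, -3]], and B = P·diag(-2, 1)·P⁻¹.
Then B^4 = P·diag(16, 1)·P⁻¹ = [[48, -4], [-16, 1]] · [[-1, -4], [-1, -3]] = [[-44, -180], [15, 61]].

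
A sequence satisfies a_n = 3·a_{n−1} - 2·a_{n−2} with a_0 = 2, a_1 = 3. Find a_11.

2049

With companion matrix Q = [[3, -2], [1, 0]], [a_n, a_{n−1}]ᵀ = Q·[a_{n−1}, a_{n−2}]ᵀ, so [a_11, a_10]ᵀ = Q^10·[a_1, a_0]ᵀ.
Q^10 = [[2047, -2046], [1023, -1022]], giving [a_11, a_10]ᵀ = [[2049], [1025]].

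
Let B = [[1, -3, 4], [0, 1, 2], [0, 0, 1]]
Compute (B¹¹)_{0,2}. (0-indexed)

B = I + N where N = [[0, -3, 4], [0, 0, 2], [0, 0, 0]] is strictly upper-triangular, so N³ = 0.
(I + N)¹¹ = I + 11·N + 55·N² = [[1, -33, -286], [0, 1, 22], [0, 0, 1]].

-286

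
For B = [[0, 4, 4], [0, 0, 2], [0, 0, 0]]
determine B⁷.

[[0, 0, 0], [0, 0, 0], [0, 0, 0]]

B is strictly triangular, hence nilpotent: B³ = 0, so B⁷ = 0.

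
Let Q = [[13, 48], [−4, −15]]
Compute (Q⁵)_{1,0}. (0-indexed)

−244

tr Q = −2 and det Q = −3, so the characteristic polynomial is λ² − (−2)λ + (−3) with roots −3 and 1.
Eigenvectors give P = [[−3, 4], [1, −1]] with P⁻¹ = [[1, 4], [1, 3]], and Q = P·diag(−3, 1)·P⁻¹.
Then Q⁵ = P·diag(−243, 1)·P⁻¹ = [[729, 4], [−243, −1]] · [[1, 4], [1, 3]] = [[733, 2928], [−244, −975]].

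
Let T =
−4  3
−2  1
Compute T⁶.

tr T = −3 and det T = 2, so the characteristic polynomial is λ² − (−3)λ + (2) with roots −2 and −1.
Eigenvectors give P = [[3, 1], [2, 1]] with P⁻¹ = [[1, −1], [−2, 3]], and T = P·diag(−2, −1)·P⁻¹.
Then T⁶ = P·diag(64, 1)·P⁻¹ = [[192, 1], [128, 1]] · [[1, −1], [−2, 3]] = [[190, −189], [126, −125]].

[[190, −189], [126, −125]]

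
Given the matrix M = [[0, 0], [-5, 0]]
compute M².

M is strictly triangular, hence nilpotent: M² = 0, so M² = 0.

[[0, 0], [0, 0]]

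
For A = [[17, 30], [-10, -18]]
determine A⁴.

tr A = -1 and det A = -6, so the characteristic polynomial is λ² − (-1)λ + (-6) with roots 2 and -3.
Eigenvectors give P = [[2, -3], [-1, 2]] with P⁻¹ = [[2, 3], [1, 2]], and A = P·diag(2, -3)·P⁻¹.
Then A⁴ = P·diag(16, 81)·P⁻¹ = [[32, -243], [-16, 162]] · [[2, 3], [1, 2]] = [[-179, -390], [130, 276]].

[[-179, -390], [130, 276]]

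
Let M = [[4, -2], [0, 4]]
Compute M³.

M² = [[16, -16], [0, 16]]
M³ = [[64, -96], [0, 64]]

[[64, -96], [0, 64]]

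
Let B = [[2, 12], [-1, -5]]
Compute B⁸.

[[-764, -3060], [255, 1021]]

tr B = -3 and det B = 2, so the characteristic polynomial is λ² − (-3)λ + (2) with roots -2 and -1.
Eigenvectors give P = [[-3, 4], [1, -1]] with P⁻¹ = [[1, 4], [1, 3]], and B = P·diag(-2, -1)·P⁻¹.
Then B⁸ = P·diag(256, 1)·P⁻¹ = [[-768, 4], [256, -1]] · [[1, 4], [1, 3]] = [[-764, -3060], [255, 1021]].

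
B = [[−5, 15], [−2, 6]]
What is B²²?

[[−5, 15], [−2, 6]]

B² = B (a projection; rank 1, trace 1), so B²² = B.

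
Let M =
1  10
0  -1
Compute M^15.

M² = I (check: tr M = 0 and det M = -1), so M^15 = M since 15 is odd.

[[1, 10], [0, -1]]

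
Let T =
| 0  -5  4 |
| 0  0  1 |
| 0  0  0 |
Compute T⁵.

T is strictly triangular, hence nilpotent: T³ = 0, so T⁵ = 0.

[[0, 0, 0], [0, 0, 0], [0, 0, 0]]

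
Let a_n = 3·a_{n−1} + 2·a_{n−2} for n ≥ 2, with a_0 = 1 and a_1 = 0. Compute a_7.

With companion matrix C = [[3, 2], [1, 0]], [a_n, a_{n−1}]ᵀ = C·[a_{n−1}, a_{n−2}]ᵀ, so [a_7, a_6]ᵀ = C⁶·[a_1, a_0]ᵀ.
C⁶ = [[1763, 990], [495, 278]], giving [a_7, a_6]ᵀ = [[990], [278]].

990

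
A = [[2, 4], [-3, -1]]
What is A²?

[[-8, 4], [-3, -11]]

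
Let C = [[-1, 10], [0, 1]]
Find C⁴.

[[1, 0], [0, 1]]

C² = I (check: tr C = 0 and det C = -1), so C⁴ = I since 4 is even.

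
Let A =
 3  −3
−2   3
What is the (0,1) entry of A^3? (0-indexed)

−99

A^2 = [[15, −18], [−12, 15]]
A^3 = [[81, −99], [−66, 81]]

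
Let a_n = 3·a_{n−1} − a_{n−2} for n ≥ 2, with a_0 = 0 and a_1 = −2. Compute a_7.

With companion matrix M = [[3, −1], [1, 0]], [a_n, a_{n−1}]ᵀ = M·[a_{n−1}, a_{n−2}]ᵀ, so [a_7, a_6]ᵀ = M⁶·[a_1, a_0]ᵀ.
M⁶ = [[377, −144], [144, −55]], giving [a_7, a_6]ᵀ = [[−754], [−288]].

−754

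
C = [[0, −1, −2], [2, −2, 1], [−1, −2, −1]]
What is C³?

C² = [[0, 6, 1], [−5, 0, −7], [−3, 7, 1]]
C³ = [[11, −14, 5], [7, 19, 17], [13, −13, 12]]

[[11, −14, 5], [7, 19, 17], [13, −13, 12]]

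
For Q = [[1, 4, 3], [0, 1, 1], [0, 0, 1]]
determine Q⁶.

[[1, 24, 78], [0, 1, 6], [0, 0, 1]]

Q = I + N where N = [[0, 4, 3], [0, 0, 1], [0, 0, 0]] is strictly upper-triangular, so N³ = 0.
(I + N)⁶ = I + 6·N + 15·N² = [[1, 24, 78], [0, 1, 6], [0, 0, 1]].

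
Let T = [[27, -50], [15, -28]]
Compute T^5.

tr T = -1 and det T = -6, so the characteristic polynomial is λ² − (-1)λ + (-6) with roots -3 and 2.
Eigenvectors give P = [[-5, 2], [-3, 1]] with P⁻¹ = [[1, -2], [3, -5]], and T = P·diag(-3, 2)·P⁻¹.
Then T^5 = P·diag(-243, 32)·P⁻¹ = [[1215, 64], [729, 32]] · [[1, -2], [3, -5]] = [[1407, -2750], [825, -1618]].

[[1407, -2750], [825, -1618]]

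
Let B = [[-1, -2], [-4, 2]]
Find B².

[[9, -2], [-4, 12]]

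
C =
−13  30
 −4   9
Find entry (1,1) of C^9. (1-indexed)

−118093

tr C = −4 and det C = 3, so the characteristic polynomial is λ² − (−4)λ + (3) with roots −1 and −3.
Eigenvectors give P = [[−5, 3], [−2, 1]] with P⁻¹ = [[1, −3], [2, −5]], and C = P·diag(−1, −3)·P⁻¹.
Then C^9 = P·diag(−1, −19683)·P⁻¹ = [[5, −59049], [2, −19683]] · [[1, −3], [2, −5]] = [[−118093, 295230], [−39364, 98409]].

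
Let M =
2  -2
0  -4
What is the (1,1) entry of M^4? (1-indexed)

M^2 = [[4, 4], [0, 16]]
M^3 = [[8, -24], [0, -64]]
M^4 = [[16, 80], [0, 256]]

16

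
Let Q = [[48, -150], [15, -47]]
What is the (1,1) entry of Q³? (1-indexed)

tr Q = 1 and det Q = -6, so the characteristic polynomial is λ² − (1)λ + (-6) with roots -2 and 3.
Eigenvectors give P = [[3, 10], [1, 3]] with P⁻¹ = [[-3, 10], [1, -3]], and Q = P·diag(-2, 3)·P⁻¹.
Then Q³ = P·diag(-8, 27)·P⁻¹ = [[-24, 270], [-8, 81]] · [[-3, 10], [1, -3]] = [[342, -1050], [105, -323]].

342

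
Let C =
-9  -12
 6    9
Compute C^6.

tr C = 0 and det C = -9, so the characteristic polynomial is λ² − (0)λ + (-9) with roots -3 and 3.
Eigenvectors give P = [[-2, -1], [1, 1]] with P⁻¹ = [[-1, -1], [1, 2]], and C = P·diag(-3, 3)·P⁻¹.
Then C^6 = P·diag(729, 729)·P⁻¹ = [[-1458, -729], [729, 729]] · [[-1, -1], [1, 2]] = [[729, 0], [0, 729]].

[[729, 0], [0, 729]]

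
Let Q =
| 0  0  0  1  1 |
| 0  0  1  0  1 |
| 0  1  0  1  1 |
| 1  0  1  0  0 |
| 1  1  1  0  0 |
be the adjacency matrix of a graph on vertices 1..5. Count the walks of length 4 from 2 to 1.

The number of length-4 walks from vertex 2 to vertex 1 is entry (2,1) of Q⁴, where Q is the adjacency matrix.
Q² = [[2, 1, 2, 0, 0], [1, 2, 1, 1, 1], [2, 1, 3, 0, 1], [0, 1, 0, 2, 2], [0, 1, 1, 2, 3]]
Q³ = [[0, 2, 1, 4, 5], [2, 2, 4, 2, 4], [1, 4, 2, 5, 6], [4, 2, 5, 0, 1], [5, 4, 6, 1, 2]]
Q⁴ = [[9, 6, 11, 1, 3], [6, 8, 8, 6, 8], [11, 8, 15, 3, 7], [1, 6, 3, 9, 11], [3, 8, 7, 11, 15]]

6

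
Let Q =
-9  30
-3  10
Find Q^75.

Q² = Q (a projection; rank 1, trace 1), so Q^75 = Q.

[[-9, 30], [-3, 10]]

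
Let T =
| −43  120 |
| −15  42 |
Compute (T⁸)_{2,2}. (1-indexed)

−50184

tr T = −1 and det T = −6, so the characteristic polynomial is λ² − (−1)λ + (−6) with roots −3 and 2.
Eigenvectors give P = [[3, −8], [1, −3]] with P⁻¹ = [[3, −8], [1, −3]], and T = P·diag(−3, 2)·P⁻¹.
Then T⁸ = P·diag(6561, 256)·P⁻¹ = [[19683, −2048], [6561, −768]] · [[3, −8], [1, −3]] = [[57001, −151320], [18915, −50184]].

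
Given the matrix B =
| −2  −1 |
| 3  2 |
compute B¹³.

[[−2, −1], [3, 2]]

B² = I (check: tr B = 0 and det B = −1), so B¹³ = B since 13 is odd.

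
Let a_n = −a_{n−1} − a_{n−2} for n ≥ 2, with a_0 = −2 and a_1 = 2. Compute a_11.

With companion matrix C = [[−1, −1], [1, 0]], [a_n, a_{n−1}]ᵀ = C·[a_{n−1}, a_{n−2}]ᵀ, so [a_11, a_10]ᵀ = C¹⁰·[a_1, a_0]ᵀ.
C¹⁰ = [[−1, −1], [1, 0]], giving [a_11, a_10]ᵀ = [[0], [2]].

0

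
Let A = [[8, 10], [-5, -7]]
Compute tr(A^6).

tr A = 1 and det A = -6, so the characteristic polynomial is λ² − (1)λ + (-6) with roots -2 and 3.
Eigenvectors give P = [[-1, 2], [1, -1]] with P⁻¹ = [[1, 2], [1, 1]], and A = P·diag(-2, 3)·P⁻¹.
Then A^6 = P·diag(64, 729)·P⁻¹ = [[-64, 1458], [64, -729]] · [[1, 2], [1, 1]] = [[1394, 1330], [-665, -601]].

793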